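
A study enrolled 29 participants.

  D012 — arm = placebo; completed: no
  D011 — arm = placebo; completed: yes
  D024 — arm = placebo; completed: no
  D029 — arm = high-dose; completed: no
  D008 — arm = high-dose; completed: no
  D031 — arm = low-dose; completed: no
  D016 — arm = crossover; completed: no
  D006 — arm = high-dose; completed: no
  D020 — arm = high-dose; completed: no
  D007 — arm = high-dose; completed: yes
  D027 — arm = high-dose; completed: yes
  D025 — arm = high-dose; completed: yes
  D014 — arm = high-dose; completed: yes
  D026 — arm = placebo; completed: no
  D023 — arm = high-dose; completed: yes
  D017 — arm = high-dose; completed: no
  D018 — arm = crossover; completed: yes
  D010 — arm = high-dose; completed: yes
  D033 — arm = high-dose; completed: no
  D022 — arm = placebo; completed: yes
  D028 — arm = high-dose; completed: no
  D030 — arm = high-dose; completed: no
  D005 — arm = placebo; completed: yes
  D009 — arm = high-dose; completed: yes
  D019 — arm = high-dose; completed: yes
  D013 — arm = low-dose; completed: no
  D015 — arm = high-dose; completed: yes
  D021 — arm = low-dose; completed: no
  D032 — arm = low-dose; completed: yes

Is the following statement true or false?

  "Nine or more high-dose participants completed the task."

The determiner here denotes the relation: |A ∩ B| ≥ 9.
|A| = 17, |A ∩ B| = 9, |A ∖ B| = 8.
|A ∩ B| = 9, so the statement is true.

True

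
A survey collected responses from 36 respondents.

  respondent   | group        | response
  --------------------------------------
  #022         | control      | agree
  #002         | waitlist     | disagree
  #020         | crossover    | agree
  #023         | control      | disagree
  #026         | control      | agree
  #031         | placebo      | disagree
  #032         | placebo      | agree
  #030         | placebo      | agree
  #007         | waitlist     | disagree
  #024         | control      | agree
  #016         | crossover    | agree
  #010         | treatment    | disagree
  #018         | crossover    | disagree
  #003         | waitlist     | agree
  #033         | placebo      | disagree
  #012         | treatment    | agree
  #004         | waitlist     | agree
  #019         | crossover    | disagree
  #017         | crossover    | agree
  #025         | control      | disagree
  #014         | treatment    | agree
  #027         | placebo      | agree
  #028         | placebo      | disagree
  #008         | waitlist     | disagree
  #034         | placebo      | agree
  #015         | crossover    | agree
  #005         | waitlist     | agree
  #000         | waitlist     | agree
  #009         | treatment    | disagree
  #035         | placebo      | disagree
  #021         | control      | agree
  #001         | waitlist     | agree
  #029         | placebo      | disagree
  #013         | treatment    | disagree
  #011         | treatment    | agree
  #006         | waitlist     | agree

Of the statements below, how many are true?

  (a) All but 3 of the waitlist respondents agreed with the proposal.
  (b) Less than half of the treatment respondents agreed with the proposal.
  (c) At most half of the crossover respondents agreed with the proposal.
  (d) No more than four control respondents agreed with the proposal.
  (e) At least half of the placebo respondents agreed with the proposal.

(a) waitlist: |A| = 9, |A ∩ B| = 6; needs |A ∖ B| = 3 — true.
(b) treatment: |A| = 6, |A ∩ B| = 3; needs |A ∩ B| < |A ∖ B| — false.
(c) crossover: |A| = 6, |A ∩ B| = 4; needs |A ∩ B| ≤ |A ∖ B| — false.
(d) control: |A| = 6, |A ∩ B| = 4; needs |A ∩ B| ≤ 4 — true.
(e) placebo: |A| = 9, |A ∩ B| = 4; needs |A ∩ B| ≥ |A ∖ B| — false.

2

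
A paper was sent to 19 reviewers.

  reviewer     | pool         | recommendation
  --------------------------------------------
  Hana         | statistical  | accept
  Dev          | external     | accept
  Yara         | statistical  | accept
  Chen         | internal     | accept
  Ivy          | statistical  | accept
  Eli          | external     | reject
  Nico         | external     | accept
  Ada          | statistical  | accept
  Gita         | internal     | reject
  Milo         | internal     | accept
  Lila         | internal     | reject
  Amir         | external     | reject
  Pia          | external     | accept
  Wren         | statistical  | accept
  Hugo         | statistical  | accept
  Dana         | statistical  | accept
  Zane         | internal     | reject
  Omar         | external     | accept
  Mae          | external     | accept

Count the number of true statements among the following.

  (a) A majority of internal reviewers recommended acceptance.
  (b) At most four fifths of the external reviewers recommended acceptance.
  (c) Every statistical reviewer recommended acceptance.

(a) internal: |A| = 5, |A ∩ B| = 2; needs |A ∩ B| > |A ∖ B| — false.
(b) external: |A| = 7, |A ∩ B| = 5; needs |A ∩ B| / |A| ≤ 4/5 — true.
(c) statistical: |A| = 7, |A ∩ B| = 7; needs A ⊆ B, i.e. every element of A is in B (|A ∖ B| = 0) — true.

2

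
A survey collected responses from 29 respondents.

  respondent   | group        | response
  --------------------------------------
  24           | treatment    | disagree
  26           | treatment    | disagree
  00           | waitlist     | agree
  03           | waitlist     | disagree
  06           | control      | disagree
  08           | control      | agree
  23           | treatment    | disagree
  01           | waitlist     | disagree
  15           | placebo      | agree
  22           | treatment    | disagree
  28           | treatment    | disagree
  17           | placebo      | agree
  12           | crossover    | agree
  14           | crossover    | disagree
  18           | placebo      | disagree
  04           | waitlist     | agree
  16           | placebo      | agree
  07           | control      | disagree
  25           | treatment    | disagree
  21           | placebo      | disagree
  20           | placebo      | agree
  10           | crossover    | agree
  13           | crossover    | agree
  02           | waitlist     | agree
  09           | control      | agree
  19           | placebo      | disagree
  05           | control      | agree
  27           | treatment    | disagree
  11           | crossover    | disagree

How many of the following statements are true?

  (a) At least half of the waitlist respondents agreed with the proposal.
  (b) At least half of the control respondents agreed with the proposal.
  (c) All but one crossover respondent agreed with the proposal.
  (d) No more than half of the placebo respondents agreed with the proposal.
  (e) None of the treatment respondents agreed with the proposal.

3

(a) waitlist: |A| = 5, |A ∩ B| = 3; needs |A ∩ B| ≥ |A ∖ B| — true.
(b) control: |A| = 5, |A ∩ B| = 3; needs |A ∩ B| ≥ |A ∖ B| — true.
(c) crossover: |A| = 5, |A ∩ B| = 3; needs |A ∖ B| = 1 — false.
(d) placebo: |A| = 7, |A ∩ B| = 4; needs |A ∩ B| ≤ |A ∖ B| — false.
(e) treatment: |A| = 7, |A ∩ B| = 0; needs A ∩ B = ∅ (|A ∩ B| = 0) — true.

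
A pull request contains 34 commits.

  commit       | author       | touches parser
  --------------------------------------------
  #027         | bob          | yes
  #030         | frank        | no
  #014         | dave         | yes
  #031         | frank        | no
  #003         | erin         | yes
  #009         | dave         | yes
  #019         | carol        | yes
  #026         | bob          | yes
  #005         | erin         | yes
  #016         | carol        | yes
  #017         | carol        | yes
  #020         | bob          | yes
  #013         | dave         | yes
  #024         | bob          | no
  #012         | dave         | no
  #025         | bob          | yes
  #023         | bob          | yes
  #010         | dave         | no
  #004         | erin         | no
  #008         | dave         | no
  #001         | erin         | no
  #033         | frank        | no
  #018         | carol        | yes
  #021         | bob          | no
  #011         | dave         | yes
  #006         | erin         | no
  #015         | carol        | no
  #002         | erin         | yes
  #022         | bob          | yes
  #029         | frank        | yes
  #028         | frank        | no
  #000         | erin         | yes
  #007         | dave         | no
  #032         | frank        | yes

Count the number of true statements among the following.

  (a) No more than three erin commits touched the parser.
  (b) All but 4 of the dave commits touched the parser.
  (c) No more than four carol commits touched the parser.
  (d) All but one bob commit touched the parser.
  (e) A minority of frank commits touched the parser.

(a) erin: |A| = 7, |A ∩ B| = 4; needs |A ∩ B| ≤ 3 — false.
(b) dave: |A| = 8, |A ∩ B| = 4; needs |A ∖ B| = 4 — true.
(c) carol: |A| = 5, |A ∩ B| = 4; needs |A ∩ B| ≤ 4 — true.
(d) bob: |A| = 8, |A ∩ B| = 6; needs |A ∖ B| = 1 — false.
(e) frank: |A| = 6, |A ∩ B| = 2; needs |A ∩ B| < |A ∖ B| — true.

3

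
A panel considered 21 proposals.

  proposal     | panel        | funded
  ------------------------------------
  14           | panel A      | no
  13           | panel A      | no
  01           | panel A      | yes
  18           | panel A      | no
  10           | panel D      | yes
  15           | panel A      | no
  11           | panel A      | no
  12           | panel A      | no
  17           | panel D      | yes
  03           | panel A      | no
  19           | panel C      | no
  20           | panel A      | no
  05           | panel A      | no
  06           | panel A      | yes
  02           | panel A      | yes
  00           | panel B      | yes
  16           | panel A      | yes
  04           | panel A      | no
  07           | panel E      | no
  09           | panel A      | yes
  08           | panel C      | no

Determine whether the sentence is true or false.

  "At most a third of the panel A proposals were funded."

'At most a third of the panel A proposals were funded' holds iff |A ∩ B| / |A| ≤ 1/3.
|A| = 15, |A ∩ B| = 5, |A ∖ B| = 10.
|A ∩ B|/|A| = 5/15, so the statement is true.

True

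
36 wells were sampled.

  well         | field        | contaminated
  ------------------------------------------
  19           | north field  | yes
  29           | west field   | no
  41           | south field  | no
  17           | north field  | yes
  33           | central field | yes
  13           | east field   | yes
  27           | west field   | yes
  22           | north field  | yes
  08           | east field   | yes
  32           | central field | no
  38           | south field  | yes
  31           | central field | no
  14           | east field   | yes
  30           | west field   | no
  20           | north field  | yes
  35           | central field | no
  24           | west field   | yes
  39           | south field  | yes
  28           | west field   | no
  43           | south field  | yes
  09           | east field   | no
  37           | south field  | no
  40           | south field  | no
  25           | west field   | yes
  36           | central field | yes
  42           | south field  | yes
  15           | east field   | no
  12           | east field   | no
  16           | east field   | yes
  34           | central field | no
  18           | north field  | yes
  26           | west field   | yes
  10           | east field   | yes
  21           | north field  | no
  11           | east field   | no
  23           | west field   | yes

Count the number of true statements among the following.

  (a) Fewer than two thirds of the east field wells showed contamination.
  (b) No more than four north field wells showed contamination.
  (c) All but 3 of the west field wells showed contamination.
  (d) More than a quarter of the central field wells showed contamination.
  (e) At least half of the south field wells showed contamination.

4

(a) east field: |A| = 9, |A ∩ B| = 5; needs |A ∩ B| / |A| < 2/3 — true.
(b) north field: |A| = 6, |A ∩ B| = 5; needs |A ∩ B| ≤ 4 — false.
(c) west field: |A| = 8, |A ∩ B| = 5; needs |A ∖ B| = 3 — true.
(d) central field: |A| = 6, |A ∩ B| = 2; needs |A ∩ B| / |A| > 1/4 — true.
(e) south field: |A| = 7, |A ∩ B| = 4; needs |A ∩ B| ≥ |A ∖ B| — true.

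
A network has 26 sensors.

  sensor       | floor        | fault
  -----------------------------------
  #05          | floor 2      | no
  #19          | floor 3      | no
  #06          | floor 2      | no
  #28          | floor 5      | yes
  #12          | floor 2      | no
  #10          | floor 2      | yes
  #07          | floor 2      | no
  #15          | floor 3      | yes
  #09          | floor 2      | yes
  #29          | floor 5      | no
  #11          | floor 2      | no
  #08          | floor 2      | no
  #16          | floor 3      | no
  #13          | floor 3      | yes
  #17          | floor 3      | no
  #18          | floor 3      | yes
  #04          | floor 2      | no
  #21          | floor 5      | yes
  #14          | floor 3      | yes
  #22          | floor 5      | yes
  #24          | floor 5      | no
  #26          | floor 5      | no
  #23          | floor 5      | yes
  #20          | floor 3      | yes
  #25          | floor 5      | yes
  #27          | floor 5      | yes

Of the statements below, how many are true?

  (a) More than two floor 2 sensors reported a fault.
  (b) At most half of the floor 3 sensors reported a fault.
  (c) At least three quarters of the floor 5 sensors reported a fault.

0

(a) floor 2: |A| = 9, |A ∩ B| = 2; needs |A ∩ B| > 2 — false.
(b) floor 3: |A| = 8, |A ∩ B| = 5; needs |A ∩ B| ≤ |A ∖ B| — false.
(c) floor 5: |A| = 9, |A ∩ B| = 6; needs |A ∩ B| / |A| ≥ 3/4 — false.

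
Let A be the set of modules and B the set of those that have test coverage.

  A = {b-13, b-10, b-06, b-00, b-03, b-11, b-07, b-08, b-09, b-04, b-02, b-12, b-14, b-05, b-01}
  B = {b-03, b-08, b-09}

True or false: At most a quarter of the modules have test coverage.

True

The determiner here denotes the relation: |A ∩ B| / |A| ≤ 1/4.
|A| = 15, |A ∩ B| = 3, |A ∖ B| = 12.
|A ∩ B|/|A| = 3/15, so the statement is true.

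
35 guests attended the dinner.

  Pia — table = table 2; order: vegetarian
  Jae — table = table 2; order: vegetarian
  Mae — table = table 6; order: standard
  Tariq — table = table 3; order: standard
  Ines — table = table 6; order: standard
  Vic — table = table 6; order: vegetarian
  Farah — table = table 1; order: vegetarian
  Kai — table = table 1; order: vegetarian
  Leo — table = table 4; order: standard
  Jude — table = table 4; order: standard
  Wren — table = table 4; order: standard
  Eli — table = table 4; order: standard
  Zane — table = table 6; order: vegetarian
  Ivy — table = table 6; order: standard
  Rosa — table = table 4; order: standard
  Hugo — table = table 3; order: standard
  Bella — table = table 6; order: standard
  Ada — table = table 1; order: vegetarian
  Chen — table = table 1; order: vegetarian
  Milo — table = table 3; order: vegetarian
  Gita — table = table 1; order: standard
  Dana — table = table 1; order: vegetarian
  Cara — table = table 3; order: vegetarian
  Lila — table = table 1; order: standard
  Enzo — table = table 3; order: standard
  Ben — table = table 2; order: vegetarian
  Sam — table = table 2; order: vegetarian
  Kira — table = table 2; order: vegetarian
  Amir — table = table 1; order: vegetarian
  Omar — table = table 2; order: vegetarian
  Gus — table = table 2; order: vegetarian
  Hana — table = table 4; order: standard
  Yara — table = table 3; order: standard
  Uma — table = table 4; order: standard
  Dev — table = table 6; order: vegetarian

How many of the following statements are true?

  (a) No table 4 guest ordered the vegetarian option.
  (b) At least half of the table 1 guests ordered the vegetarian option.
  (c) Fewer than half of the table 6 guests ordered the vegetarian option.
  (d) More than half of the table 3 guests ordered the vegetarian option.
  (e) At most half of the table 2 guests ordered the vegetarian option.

(a) table 4: |A| = 7, |A ∩ B| = 0; needs A ∩ B = ∅ (|A ∩ B| = 0) — true.
(b) table 1: |A| = 8, |A ∩ B| = 6; needs |A ∩ B| ≥ |A ∖ B| — true.
(c) table 6: |A| = 7, |A ∩ B| = 3; needs |A ∩ B| < |A ∖ B| — true.
(d) table 3: |A| = 6, |A ∩ B| = 2; needs |A ∩ B| > |A ∖ B| — false.
(e) table 2: |A| = 7, |A ∩ B| = 7; needs |A ∩ B| ≤ |A ∖ B| — false.

3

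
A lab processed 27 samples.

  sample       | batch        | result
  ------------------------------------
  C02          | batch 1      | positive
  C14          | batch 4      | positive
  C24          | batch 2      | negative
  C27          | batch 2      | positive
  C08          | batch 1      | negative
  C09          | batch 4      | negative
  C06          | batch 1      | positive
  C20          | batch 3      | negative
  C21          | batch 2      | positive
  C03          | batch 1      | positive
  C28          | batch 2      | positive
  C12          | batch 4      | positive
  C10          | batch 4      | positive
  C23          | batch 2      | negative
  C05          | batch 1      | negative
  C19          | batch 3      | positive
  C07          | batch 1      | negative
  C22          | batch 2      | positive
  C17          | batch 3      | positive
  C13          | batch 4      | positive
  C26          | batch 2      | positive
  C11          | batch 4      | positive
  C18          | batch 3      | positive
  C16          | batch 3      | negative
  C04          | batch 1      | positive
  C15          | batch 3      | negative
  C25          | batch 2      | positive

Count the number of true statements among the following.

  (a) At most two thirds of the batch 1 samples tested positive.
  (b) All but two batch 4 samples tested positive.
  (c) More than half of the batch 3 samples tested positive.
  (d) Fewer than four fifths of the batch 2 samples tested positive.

(a) batch 1: |A| = 7, |A ∩ B| = 4; needs |A ∩ B| / |A| ≤ 2/3 — true.
(b) batch 4: |A| = 6, |A ∩ B| = 5; needs |A ∖ B| = 2 — false.
(c) batch 3: |A| = 6, |A ∩ B| = 3; needs |A ∩ B| > |A ∖ B| — false.
(d) batch 2: |A| = 8, |A ∩ B| = 6; needs |A ∩ B| / |A| < 4/5 — true.

2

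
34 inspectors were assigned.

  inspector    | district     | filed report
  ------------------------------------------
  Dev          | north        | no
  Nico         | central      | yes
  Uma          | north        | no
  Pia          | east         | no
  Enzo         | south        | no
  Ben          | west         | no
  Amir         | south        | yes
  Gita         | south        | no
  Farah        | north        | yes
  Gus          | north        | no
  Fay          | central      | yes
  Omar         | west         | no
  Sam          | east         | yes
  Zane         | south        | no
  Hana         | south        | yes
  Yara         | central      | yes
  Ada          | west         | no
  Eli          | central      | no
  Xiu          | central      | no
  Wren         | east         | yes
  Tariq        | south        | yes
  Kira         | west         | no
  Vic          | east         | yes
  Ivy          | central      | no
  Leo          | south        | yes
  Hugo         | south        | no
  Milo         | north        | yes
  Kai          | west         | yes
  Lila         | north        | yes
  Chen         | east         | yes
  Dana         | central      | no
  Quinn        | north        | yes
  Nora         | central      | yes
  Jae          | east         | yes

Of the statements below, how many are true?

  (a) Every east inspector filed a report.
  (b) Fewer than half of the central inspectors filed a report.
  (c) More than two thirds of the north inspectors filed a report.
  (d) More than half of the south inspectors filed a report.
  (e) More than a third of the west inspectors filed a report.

(a) east: |A| = 6, |A ∩ B| = 5; needs A ⊆ B, i.e. every element of A is in B (|A ∖ B| = 0) — false.
(b) central: |A| = 8, |A ∩ B| = 4; needs |A ∩ B| < |A ∖ B| — false.
(c) north: |A| = 7, |A ∩ B| = 4; needs |A ∩ B| / |A| > 2/3 — false.
(d) south: |A| = 8, |A ∩ B| = 4; needs |A ∩ B| > |A ∖ B| — false.
(e) west: |A| = 5, |A ∩ B| = 1; needs |A ∩ B| / |A| > 1/3 — false.

0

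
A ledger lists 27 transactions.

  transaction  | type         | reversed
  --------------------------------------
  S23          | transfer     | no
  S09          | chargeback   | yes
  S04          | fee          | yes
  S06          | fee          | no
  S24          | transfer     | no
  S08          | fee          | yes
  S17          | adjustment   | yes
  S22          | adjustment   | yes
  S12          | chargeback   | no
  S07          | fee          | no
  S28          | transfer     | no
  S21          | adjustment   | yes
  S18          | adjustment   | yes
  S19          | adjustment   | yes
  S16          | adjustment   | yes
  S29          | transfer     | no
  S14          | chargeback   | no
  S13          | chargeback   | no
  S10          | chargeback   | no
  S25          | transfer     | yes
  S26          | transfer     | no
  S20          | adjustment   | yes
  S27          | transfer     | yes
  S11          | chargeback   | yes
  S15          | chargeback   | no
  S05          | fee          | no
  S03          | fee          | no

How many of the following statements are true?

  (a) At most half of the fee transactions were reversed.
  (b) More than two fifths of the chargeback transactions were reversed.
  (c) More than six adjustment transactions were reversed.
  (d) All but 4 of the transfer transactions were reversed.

2

(a) fee: |A| = 6, |A ∩ B| = 2; needs |A ∩ B| ≤ |A ∖ B| — true.
(b) chargeback: |A| = 7, |A ∩ B| = 2; needs |A ∩ B| / |A| > 2/5 — false.
(c) adjustment: |A| = 7, |A ∩ B| = 7; needs |A ∩ B| > 6 — true.
(d) transfer: |A| = 7, |A ∩ B| = 2; needs |A ∖ B| = 4 — false.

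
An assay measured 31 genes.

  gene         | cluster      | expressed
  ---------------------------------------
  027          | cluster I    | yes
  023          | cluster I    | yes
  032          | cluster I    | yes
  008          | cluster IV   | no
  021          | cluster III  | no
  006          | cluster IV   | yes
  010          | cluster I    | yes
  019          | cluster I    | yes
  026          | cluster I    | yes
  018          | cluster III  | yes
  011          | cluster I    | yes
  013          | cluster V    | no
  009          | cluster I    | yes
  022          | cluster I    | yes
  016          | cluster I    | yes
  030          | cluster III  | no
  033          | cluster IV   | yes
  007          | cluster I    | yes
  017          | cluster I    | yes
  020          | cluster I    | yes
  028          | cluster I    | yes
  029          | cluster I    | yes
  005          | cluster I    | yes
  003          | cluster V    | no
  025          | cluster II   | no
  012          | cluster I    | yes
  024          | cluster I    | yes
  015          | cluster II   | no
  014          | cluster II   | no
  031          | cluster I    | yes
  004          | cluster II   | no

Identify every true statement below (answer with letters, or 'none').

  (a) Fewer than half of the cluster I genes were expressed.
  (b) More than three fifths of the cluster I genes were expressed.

|A| = 19, |A ∩ B| = 19, |A ∖ B| = 0.
(a) |A ∩ B| < |A ∖ B|: fails.
(b) |A ∩ B| / |A| > 3/5: holds.

(b)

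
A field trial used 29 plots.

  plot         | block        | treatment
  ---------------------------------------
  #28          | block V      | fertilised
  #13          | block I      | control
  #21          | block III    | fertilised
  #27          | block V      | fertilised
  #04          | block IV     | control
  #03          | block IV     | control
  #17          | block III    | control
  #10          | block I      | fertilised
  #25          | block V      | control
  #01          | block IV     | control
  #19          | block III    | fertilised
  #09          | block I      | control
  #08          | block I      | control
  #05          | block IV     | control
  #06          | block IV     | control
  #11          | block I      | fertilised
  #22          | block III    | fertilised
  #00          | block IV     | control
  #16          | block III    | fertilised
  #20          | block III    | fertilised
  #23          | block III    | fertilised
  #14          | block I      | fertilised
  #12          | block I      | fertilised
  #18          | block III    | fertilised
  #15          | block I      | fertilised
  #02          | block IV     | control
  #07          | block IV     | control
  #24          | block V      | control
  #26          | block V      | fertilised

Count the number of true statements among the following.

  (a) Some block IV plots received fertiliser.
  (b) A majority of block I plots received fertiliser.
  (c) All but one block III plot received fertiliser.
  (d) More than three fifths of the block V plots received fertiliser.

(a) block IV: |A| = 8, |A ∩ B| = 0; needs A ∩ B ≠ ∅ (|A ∩ B| ≥ 1) — false.
(b) block I: |A| = 8, |A ∩ B| = 5; needs |A ∩ B| > |A ∖ B| — true.
(c) block III: |A| = 8, |A ∩ B| = 7; needs |A ∖ B| = 1 — true.
(d) block V: |A| = 5, |A ∩ B| = 3; needs |A ∩ B| / |A| > 3/5 — false.

2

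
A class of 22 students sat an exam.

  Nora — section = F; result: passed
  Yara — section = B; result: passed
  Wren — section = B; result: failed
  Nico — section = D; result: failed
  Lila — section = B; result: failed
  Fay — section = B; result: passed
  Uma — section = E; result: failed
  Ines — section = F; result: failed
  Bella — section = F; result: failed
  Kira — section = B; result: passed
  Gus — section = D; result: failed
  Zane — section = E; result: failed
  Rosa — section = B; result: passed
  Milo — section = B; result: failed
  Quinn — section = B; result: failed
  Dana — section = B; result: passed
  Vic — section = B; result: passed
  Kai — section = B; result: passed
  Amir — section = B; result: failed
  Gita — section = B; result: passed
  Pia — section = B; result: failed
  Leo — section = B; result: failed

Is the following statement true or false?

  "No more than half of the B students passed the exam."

False

The determiner here denotes the relation: |A ∩ B| ≤ |A ∖ B|.
|A| = 15, |A ∩ B| = 8, |A ∖ B| = 7.
8 > 7, so the statement is false.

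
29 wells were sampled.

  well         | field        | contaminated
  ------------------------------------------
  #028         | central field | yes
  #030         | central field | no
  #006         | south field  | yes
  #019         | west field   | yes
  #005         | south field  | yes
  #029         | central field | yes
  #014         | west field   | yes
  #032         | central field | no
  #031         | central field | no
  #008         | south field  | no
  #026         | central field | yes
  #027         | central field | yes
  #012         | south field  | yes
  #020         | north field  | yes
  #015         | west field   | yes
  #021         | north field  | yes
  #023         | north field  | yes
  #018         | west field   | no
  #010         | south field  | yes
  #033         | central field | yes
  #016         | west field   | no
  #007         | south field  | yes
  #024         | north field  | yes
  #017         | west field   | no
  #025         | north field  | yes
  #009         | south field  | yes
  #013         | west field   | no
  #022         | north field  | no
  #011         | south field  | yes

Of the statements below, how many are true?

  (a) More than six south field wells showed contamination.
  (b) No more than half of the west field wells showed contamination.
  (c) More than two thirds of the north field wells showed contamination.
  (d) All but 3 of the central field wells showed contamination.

4

(a) south field: |A| = 8, |A ∩ B| = 7; needs |A ∩ B| > 6 — true.
(b) west field: |A| = 7, |A ∩ B| = 3; needs |A ∩ B| ≤ |A ∖ B| — true.
(c) north field: |A| = 6, |A ∩ B| = 5; needs |A ∩ B| / |A| > 2/3 — true.
(d) central field: |A| = 8, |A ∩ B| = 5; needs |A ∖ B| = 3 — true.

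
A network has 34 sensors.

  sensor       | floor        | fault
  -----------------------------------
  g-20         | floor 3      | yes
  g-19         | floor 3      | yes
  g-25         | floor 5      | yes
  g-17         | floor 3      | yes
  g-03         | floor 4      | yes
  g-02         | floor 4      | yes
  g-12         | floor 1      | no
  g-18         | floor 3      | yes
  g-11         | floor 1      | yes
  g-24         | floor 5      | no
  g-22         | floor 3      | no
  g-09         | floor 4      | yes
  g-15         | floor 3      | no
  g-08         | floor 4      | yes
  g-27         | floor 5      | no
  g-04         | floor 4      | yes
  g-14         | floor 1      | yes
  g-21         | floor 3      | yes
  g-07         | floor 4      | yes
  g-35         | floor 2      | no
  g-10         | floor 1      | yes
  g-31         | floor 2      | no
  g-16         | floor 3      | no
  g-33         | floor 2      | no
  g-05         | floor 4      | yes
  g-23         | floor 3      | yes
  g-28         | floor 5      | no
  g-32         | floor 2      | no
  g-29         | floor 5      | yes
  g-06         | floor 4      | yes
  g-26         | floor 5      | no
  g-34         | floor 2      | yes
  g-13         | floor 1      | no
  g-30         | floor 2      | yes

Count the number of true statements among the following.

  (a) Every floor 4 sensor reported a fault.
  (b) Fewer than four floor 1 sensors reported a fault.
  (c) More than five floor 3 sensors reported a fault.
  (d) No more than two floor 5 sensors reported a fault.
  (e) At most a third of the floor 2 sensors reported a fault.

(a) floor 4: |A| = 8, |A ∩ B| = 8; needs A ⊆ B, i.e. every element of A is in B (|A ∖ B| = 0) — true.
(b) floor 1: |A| = 5, |A ∩ B| = 3; needs |A ∩ B| < 4 — true.
(c) floor 3: |A| = 9, |A ∩ B| = 6; needs |A ∩ B| > 5 — true.
(d) floor 5: |A| = 6, |A ∩ B| = 2; needs |A ∩ B| ≤ 2 — true.
(e) floor 2: |A| = 6, |A ∩ B| = 2; needs |A ∩ B| / |A| ≤ 1/3 — true.

5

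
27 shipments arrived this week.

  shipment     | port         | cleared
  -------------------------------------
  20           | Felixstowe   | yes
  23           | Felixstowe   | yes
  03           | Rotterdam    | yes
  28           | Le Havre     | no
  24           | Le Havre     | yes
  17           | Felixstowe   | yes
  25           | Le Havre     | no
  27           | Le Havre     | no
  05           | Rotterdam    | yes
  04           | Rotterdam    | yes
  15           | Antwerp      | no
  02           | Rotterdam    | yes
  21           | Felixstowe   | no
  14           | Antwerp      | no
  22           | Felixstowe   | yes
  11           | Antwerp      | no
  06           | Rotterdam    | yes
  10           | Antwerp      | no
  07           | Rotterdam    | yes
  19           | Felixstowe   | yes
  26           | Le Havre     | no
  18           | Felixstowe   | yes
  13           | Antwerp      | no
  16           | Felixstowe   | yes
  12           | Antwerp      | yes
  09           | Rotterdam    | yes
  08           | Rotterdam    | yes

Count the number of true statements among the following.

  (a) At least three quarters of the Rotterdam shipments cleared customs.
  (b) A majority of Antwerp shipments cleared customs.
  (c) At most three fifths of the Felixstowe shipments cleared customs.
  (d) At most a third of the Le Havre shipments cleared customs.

2

(a) Rotterdam: |A| = 8, |A ∩ B| = 8; needs |A ∩ B| / |A| ≥ 3/4 — true.
(b) Antwerp: |A| = 6, |A ∩ B| = 1; needs |A ∩ B| > |A ∖ B| — false.
(c) Felixstowe: |A| = 8, |A ∩ B| = 7; needs |A ∩ B| / |A| ≤ 3/5 — false.
(d) Le Havre: |A| = 5, |A ∩ B| = 1; needs |A ∩ B| / |A| ≤ 1/3 — true.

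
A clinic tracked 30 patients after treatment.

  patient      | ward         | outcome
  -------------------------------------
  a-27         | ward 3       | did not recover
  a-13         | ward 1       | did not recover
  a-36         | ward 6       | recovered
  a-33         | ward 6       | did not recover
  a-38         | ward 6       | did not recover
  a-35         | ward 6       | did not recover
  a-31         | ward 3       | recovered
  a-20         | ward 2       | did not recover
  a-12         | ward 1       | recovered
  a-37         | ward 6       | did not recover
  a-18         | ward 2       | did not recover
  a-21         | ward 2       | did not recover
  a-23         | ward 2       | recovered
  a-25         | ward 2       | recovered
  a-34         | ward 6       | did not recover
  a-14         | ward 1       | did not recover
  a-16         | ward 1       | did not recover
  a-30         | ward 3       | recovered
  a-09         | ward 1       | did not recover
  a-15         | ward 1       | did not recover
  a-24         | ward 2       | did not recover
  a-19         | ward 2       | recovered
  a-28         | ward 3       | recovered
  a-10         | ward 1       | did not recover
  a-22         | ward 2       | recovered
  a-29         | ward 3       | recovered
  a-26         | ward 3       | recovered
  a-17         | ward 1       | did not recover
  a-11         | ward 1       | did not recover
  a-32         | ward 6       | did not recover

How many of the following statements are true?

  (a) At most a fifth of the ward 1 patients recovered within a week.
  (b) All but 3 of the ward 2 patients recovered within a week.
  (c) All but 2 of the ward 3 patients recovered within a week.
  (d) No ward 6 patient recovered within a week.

1

(a) ward 1: |A| = 9, |A ∩ B| = 1; needs |A ∩ B| / |A| ≤ 1/5 — true.
(b) ward 2: |A| = 8, |A ∩ B| = 4; needs |A ∖ B| = 3 — false.
(c) ward 3: |A| = 6, |A ∩ B| = 5; needs |A ∖ B| = 2 — false.
(d) ward 6: |A| = 7, |A ∩ B| = 1; needs A ∩ B = ∅ (|A ∩ B| = 0) — false.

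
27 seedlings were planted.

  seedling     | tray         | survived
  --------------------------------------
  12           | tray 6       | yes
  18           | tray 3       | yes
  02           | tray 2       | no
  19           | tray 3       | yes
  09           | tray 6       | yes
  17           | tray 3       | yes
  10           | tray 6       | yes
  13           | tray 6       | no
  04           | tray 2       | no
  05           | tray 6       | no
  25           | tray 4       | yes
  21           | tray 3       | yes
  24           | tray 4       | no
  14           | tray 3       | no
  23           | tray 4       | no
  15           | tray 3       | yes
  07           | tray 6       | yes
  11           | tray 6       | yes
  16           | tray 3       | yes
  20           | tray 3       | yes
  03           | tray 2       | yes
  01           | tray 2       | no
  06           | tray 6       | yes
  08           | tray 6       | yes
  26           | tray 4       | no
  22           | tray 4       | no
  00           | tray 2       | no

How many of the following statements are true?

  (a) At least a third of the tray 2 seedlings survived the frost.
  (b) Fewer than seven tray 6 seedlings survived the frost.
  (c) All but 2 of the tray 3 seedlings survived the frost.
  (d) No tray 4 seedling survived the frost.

0

(a) tray 2: |A| = 5, |A ∩ B| = 1; needs |A ∩ B| / |A| ≥ 1/3 — false.
(b) tray 6: |A| = 9, |A ∩ B| = 7; needs |A ∩ B| < 7 — false.
(c) tray 3: |A| = 8, |A ∩ B| = 7; needs |A ∖ B| = 2 — false.
(d) tray 4: |A| = 5, |A ∩ B| = 1; needs A ∩ B = ∅ (|A ∩ B| = 0) — false.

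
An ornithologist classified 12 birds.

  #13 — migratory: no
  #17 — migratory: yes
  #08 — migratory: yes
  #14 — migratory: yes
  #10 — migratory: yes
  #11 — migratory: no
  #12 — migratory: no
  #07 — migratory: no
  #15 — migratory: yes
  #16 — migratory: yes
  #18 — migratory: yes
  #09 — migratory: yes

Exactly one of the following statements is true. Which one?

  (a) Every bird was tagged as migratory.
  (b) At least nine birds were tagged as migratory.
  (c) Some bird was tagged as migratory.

|A| = 12, |A ∩ B| = 8, |A ∖ B| = 4.
(a) requires A ⊆ B, i.e. every element of A is in B (|A ∖ B| = 0): false.
(b) requires |A ∩ B| ≥ 9: false.
(c) requires A ∩ B ≠ ∅ (|A ∩ B| ≥ 1): true.

(c)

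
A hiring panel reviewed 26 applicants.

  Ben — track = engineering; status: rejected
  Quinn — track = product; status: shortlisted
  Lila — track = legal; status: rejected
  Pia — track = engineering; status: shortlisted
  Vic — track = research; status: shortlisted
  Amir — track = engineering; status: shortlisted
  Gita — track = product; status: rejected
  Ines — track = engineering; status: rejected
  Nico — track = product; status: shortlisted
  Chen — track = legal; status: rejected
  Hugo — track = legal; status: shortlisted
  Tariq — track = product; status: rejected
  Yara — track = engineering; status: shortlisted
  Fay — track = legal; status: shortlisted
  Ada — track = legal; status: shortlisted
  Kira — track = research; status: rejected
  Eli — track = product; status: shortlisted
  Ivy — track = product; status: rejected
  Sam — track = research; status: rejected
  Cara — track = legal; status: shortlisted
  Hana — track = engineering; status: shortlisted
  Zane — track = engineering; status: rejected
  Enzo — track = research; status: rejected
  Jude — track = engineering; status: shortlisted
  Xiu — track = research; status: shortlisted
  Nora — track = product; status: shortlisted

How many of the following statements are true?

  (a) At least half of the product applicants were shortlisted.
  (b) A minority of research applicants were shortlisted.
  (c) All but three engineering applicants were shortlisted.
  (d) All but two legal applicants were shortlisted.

4

(a) product: |A| = 7, |A ∩ B| = 4; needs |A ∩ B| ≥ |A ∖ B| — true.
(b) research: |A| = 5, |A ∩ B| = 2; needs |A ∩ B| < |A ∖ B| — true.
(c) engineering: |A| = 8, |A ∩ B| = 5; needs |A ∖ B| = 3 — true.
(d) legal: |A| = 6, |A ∩ B| = 4; needs |A ∖ B| = 2 — true.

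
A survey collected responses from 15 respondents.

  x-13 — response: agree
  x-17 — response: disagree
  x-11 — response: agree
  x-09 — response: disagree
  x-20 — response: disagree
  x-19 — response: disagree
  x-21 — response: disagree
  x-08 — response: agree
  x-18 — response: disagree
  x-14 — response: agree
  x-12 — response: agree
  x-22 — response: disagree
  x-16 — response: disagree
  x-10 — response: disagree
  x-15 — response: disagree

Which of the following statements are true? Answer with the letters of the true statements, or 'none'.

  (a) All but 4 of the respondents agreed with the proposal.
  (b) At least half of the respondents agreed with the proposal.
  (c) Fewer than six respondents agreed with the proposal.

|A| = 15, |A ∩ B| = 5, |A ∖ B| = 10.
(a) |A ∖ B| = 4: fails.
(b) |A ∩ B| ≥ |A ∖ B|: fails.
(c) |A ∩ B| < 6: holds.

(c)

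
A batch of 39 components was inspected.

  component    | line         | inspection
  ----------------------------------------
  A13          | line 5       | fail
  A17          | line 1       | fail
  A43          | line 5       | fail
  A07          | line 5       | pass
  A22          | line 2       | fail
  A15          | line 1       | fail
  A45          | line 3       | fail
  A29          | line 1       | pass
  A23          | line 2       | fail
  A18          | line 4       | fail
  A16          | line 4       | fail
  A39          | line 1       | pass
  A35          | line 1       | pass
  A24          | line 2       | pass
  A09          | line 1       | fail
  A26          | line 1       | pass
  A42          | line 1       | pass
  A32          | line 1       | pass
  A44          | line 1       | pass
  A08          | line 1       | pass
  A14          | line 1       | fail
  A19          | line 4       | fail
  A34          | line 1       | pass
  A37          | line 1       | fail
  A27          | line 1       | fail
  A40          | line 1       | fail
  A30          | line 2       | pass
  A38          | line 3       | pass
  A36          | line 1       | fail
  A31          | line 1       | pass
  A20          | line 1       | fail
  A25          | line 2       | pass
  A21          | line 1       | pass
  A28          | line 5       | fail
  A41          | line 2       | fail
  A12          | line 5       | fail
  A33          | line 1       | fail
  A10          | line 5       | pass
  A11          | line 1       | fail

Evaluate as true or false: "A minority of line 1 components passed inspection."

False

The determiner here denotes the relation: |A ∩ B| < |A ∖ B|.
|A| = 22, |A ∩ B| = 11, |A ∖ B| = 11.
11 = 11, so the statement is false.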